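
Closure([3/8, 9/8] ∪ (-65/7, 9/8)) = [-65/7, 9/8]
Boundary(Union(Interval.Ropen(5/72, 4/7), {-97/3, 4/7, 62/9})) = {-97/3, 5/72, 4/7, 62/9}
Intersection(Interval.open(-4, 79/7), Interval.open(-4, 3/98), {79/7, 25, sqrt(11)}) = EmptySet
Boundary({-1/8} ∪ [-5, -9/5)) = {-5, -9/5, -1/8}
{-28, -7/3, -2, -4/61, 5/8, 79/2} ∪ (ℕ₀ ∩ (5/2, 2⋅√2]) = {-28, -7/3, -2, -4/61, 5/8, 79/2}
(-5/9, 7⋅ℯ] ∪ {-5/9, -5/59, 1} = [-5/9, 7⋅ℯ]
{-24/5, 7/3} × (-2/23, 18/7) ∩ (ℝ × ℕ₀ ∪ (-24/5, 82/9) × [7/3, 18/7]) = ({7/3} × [7/3, 18/7)) ∪ ({-24/5, 7/3} × {0, 1, 2})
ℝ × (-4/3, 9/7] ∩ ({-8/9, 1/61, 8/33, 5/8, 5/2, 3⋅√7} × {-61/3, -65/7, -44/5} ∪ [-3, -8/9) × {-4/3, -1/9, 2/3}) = [-3, -8/9) × {-1/9, 2/3}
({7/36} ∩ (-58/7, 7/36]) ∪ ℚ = ℚ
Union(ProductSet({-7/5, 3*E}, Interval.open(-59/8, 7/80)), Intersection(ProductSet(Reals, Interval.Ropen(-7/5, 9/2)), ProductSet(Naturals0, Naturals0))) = Union(ProductSet({-7/5, 3*E}, Interval.open(-59/8, 7/80)), ProductSet(Naturals0, Range(0, 5, 1)))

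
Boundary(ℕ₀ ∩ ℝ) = ℕ₀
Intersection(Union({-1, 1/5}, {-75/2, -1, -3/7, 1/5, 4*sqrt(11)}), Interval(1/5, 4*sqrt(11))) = {1/5, 4*sqrt(11)}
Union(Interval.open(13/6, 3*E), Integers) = Union(Integers, Interval.open(13/6, 3*E))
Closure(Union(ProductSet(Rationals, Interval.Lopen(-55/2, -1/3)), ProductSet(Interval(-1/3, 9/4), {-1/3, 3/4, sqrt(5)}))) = Union(ProductSet(Interval(-1/3, 9/4), {-1/3, 3/4, sqrt(5)}), ProductSet(Reals, Interval(-55/2, -1/3)))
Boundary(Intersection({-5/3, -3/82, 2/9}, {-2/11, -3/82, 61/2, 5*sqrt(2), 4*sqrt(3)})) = {-3/82}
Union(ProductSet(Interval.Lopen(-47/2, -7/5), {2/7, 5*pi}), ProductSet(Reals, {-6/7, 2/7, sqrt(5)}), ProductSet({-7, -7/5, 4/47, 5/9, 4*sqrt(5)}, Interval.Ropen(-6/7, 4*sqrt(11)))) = Union(ProductSet({-7, -7/5, 4/47, 5/9, 4*sqrt(5)}, Interval.Ropen(-6/7, 4*sqrt(11))), ProductSet(Interval.Lopen(-47/2, -7/5), {2/7, 5*pi}), ProductSet(Reals, {-6/7, 2/7, sqrt(5)}))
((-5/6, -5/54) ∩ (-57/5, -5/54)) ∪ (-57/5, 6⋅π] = (-57/5, 6⋅π]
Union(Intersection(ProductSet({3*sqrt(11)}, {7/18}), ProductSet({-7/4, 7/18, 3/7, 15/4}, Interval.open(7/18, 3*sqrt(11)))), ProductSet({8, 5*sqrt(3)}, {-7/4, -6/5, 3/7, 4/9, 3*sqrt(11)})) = ProductSet({8, 5*sqrt(3)}, {-7/4, -6/5, 3/7, 4/9, 3*sqrt(11)})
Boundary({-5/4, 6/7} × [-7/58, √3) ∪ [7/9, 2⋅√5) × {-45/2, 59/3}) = ({-5/4, 6/7} × [-7/58, √3]) ∪ ([7/9, 2⋅√5] × {-45/2, 59/3})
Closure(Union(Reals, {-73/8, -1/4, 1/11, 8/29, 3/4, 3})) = Reals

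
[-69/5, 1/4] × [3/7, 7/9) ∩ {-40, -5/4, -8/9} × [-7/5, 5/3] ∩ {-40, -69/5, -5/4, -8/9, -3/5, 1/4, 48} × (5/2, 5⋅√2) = ∅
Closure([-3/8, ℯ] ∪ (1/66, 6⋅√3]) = [-3/8, 6⋅√3]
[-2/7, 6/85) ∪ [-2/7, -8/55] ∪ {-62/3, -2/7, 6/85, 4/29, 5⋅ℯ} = {-62/3, 4/29, 5⋅ℯ} ∪ [-2/7, 6/85]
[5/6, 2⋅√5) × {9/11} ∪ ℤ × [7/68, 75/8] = (ℤ × [7/68, 75/8]) ∪ ([5/6, 2⋅√5) × {9/11})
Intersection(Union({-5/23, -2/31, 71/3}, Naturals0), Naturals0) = Naturals0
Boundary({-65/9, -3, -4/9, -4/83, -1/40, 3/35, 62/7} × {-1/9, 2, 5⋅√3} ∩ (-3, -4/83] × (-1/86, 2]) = {-4/9, -4/83} × {2}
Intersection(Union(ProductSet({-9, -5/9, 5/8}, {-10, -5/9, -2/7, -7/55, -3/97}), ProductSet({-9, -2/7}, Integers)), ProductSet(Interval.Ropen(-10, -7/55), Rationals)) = Union(ProductSet({-9, -5/9}, {-10, -5/9, -2/7, -7/55, -3/97}), ProductSet({-9, -2/7}, Integers))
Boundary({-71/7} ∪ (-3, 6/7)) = {-71/7, -3, 6/7}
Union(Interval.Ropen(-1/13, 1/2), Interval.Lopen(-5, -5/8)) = Union(Interval.Lopen(-5, -5/8), Interval.Ropen(-1/13, 1/2))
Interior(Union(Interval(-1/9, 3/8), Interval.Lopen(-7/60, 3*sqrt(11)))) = Interval.open(-7/60, 3*sqrt(11))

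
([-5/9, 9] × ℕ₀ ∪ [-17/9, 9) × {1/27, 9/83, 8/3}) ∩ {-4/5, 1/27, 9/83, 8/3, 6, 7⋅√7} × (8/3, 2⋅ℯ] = {1/27, 9/83, 8/3, 6} × {3, 4, 5}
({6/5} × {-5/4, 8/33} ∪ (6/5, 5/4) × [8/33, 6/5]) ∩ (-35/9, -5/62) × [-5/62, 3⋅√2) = ∅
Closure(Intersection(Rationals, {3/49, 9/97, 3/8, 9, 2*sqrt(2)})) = {3/49, 9/97, 3/8, 9}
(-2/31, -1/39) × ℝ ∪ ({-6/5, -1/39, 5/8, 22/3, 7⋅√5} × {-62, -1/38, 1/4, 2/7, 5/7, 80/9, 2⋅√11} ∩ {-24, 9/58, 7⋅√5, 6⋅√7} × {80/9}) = ((-2/31, -1/39) × ℝ) ∪ ({7⋅√5} × {80/9})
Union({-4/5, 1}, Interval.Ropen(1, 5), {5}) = Union({-4/5}, Interval(1, 5))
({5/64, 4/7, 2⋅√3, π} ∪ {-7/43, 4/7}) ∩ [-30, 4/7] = {-7/43, 5/64, 4/7}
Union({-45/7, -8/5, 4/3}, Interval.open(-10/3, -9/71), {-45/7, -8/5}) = Union({-45/7, 4/3}, Interval.open(-10/3, -9/71))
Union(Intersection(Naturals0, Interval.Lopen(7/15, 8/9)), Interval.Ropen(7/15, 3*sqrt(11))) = Interval.Ropen(7/15, 3*sqrt(11))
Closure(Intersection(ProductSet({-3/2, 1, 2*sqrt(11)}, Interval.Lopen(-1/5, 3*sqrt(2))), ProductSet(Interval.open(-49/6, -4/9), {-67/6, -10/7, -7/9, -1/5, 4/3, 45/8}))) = ProductSet({-3/2}, {4/3})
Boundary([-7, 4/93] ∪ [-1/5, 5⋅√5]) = {-7, 5⋅√5}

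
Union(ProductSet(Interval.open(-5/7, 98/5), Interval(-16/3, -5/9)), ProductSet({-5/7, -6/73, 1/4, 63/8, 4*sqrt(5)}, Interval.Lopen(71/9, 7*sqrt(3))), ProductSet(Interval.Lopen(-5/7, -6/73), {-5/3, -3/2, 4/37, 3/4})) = Union(ProductSet({-5/7, -6/73, 1/4, 63/8, 4*sqrt(5)}, Interval.Lopen(71/9, 7*sqrt(3))), ProductSet(Interval.Lopen(-5/7, -6/73), {-5/3, -3/2, 4/37, 3/4}), ProductSet(Interval.open(-5/7, 98/5), Interval(-16/3, -5/9)))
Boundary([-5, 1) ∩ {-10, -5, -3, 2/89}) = {-5, -3, 2/89}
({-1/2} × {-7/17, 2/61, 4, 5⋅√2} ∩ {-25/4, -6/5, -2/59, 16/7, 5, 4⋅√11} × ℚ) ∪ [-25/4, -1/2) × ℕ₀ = [-25/4, -1/2) × ℕ₀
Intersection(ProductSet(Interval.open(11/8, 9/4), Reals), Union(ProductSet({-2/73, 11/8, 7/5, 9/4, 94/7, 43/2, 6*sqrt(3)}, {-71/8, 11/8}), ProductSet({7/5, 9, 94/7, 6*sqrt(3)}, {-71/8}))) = ProductSet({7/5}, {-71/8, 11/8})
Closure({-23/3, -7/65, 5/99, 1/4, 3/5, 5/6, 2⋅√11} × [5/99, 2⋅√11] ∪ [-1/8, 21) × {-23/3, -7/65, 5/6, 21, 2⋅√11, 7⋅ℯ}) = ([-1/8, 21] × {-23/3, -7/65, 5/6, 21, 2⋅√11, 7⋅ℯ}) ∪ ({-23/3, -7/65, 5/99, 1/4, 3/5, 5/6, 2⋅√11} × [5/99, 2⋅√11])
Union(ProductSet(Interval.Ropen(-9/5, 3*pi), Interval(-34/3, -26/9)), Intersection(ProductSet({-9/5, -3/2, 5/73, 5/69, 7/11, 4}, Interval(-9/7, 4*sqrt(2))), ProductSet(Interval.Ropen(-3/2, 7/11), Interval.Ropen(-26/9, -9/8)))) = Union(ProductSet({-3/2, 5/73, 5/69}, Interval.Ropen(-9/7, -9/8)), ProductSet(Interval.Ropen(-9/5, 3*pi), Interval(-34/3, -26/9)))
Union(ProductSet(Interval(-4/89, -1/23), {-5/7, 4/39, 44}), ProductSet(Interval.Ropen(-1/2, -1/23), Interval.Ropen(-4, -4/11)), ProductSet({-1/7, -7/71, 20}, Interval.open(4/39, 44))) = Union(ProductSet({-1/7, -7/71, 20}, Interval.open(4/39, 44)), ProductSet(Interval.Ropen(-1/2, -1/23), Interval.Ropen(-4, -4/11)), ProductSet(Interval(-4/89, -1/23), {-5/7, 4/39, 44}))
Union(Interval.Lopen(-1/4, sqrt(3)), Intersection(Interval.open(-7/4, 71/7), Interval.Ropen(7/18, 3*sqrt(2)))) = Interval.open(-1/4, 3*sqrt(2))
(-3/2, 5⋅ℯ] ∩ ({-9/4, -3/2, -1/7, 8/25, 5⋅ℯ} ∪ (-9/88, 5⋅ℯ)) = {-1/7} ∪ (-9/88, 5⋅ℯ]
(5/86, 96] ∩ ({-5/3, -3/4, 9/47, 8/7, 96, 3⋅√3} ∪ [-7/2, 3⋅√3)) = (5/86, 3⋅√3] ∪ {96}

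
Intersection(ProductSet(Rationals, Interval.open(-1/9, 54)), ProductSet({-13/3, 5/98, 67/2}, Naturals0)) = ProductSet({-13/3, 5/98, 67/2}, Range(0, 54, 1))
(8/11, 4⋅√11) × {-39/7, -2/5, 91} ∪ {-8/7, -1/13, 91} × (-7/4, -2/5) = ({-8/7, -1/13, 91} × (-7/4, -2/5)) ∪ ((8/11, 4⋅√11) × {-39/7, -2/5, 91})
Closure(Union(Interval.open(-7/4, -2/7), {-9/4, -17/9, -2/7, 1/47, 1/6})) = Union({-9/4, -17/9, 1/47, 1/6}, Interval(-7/4, -2/7))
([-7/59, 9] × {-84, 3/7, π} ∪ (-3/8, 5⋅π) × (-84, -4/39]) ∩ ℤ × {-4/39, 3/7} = ({0, 1, …, 9} × {3/7}) ∪ ({0, 1, …, 15} × {-4/39})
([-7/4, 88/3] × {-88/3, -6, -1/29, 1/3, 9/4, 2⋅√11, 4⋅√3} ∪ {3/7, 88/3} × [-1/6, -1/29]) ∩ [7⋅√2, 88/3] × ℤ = [7⋅√2, 88/3] × {-6}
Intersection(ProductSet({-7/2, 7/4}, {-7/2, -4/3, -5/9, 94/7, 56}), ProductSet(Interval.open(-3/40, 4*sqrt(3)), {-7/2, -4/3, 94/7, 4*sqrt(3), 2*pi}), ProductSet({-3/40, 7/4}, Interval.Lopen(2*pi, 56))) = ProductSet({7/4}, {94/7})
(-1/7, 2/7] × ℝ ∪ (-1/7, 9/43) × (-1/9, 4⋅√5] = (-1/7, 2/7] × ℝ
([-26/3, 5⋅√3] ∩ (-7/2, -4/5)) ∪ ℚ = ℚ ∪ [-7/2, -4/5]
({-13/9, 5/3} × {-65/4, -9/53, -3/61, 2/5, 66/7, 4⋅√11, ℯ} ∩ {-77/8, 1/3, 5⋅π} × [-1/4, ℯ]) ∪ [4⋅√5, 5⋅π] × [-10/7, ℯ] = [4⋅√5, 5⋅π] × [-10/7, ℯ]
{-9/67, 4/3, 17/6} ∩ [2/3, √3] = {4/3}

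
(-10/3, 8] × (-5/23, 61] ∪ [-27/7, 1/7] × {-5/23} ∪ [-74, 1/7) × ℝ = ([-74, 1/7) × ℝ) ∪ ([-27/7, 1/7] × {-5/23}) ∪ ((-10/3, 8] × (-5/23, 61])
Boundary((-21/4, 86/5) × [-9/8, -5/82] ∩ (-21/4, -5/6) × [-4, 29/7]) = ({-21/4, -5/6} × [-9/8, -5/82]) ∪ ([-21/4, -5/6] × {-9/8, -5/82})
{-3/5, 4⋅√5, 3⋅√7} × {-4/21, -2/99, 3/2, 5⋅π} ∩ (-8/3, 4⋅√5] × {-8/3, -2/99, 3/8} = {-3/5, 4⋅√5, 3⋅√7} × {-2/99}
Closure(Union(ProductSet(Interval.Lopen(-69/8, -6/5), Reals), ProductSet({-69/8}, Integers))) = ProductSet(Interval(-69/8, -6/5), Reals)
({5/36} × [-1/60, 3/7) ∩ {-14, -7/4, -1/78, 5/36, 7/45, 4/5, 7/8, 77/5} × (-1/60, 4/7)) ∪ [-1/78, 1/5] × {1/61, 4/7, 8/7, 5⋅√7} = ({5/36} × (-1/60, 3/7)) ∪ ([-1/78, 1/5] × {1/61, 4/7, 8/7, 5⋅√7})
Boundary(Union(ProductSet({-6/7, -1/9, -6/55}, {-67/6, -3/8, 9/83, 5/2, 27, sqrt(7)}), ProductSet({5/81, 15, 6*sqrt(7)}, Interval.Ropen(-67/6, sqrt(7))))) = Union(ProductSet({-6/7, -1/9, -6/55}, {-67/6, -3/8, 9/83, 5/2, 27, sqrt(7)}), ProductSet({5/81, 15, 6*sqrt(7)}, Interval(-67/6, sqrt(7))))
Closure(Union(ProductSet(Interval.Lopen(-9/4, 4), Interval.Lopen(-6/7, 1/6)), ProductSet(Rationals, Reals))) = Union(ProductSet(Interval.Lopen(-9/4, 4), Interval.Lopen(-6/7, 1/6)), ProductSet(Reals, Union(Interval(-oo, -6/7), Interval(1/6, oo))), ProductSet(Union(Interval(-oo, -9/4), Interval(4, oo), Rationals), Reals))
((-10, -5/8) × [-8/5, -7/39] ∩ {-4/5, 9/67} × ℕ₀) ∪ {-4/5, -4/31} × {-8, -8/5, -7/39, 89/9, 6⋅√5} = {-4/5, -4/31} × {-8, -8/5, -7/39, 89/9, 6⋅√5}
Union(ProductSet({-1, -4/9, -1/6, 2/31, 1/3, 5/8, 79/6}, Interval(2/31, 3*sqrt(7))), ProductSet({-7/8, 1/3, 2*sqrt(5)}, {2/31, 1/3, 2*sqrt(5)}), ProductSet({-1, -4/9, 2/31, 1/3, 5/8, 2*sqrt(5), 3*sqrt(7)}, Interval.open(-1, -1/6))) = Union(ProductSet({-7/8, 1/3, 2*sqrt(5)}, {2/31, 1/3, 2*sqrt(5)}), ProductSet({-1, -4/9, -1/6, 2/31, 1/3, 5/8, 79/6}, Interval(2/31, 3*sqrt(7))), ProductSet({-1, -4/9, 2/31, 1/3, 5/8, 2*sqrt(5), 3*sqrt(7)}, Interval.open(-1, -1/6)))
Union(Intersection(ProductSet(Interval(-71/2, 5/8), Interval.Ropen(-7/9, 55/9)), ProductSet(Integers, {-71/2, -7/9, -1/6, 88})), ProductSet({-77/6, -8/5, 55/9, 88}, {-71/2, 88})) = Union(ProductSet({-77/6, -8/5, 55/9, 88}, {-71/2, 88}), ProductSet(Range(-35, 1, 1), {-7/9, -1/6}))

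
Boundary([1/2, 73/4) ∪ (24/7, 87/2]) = {1/2, 87/2}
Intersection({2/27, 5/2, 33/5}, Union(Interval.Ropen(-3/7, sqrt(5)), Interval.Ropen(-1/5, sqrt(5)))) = {2/27}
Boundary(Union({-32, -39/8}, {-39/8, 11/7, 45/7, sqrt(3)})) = {-32, -39/8, 11/7, 45/7, sqrt(3)}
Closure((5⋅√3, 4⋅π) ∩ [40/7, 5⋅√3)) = ∅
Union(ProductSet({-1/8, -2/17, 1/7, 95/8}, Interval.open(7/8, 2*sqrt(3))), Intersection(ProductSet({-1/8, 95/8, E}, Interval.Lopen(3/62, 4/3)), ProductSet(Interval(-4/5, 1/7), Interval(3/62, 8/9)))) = Union(ProductSet({-1/8}, Interval.Lopen(3/62, 8/9)), ProductSet({-1/8, -2/17, 1/7, 95/8}, Interval.open(7/8, 2*sqrt(3))))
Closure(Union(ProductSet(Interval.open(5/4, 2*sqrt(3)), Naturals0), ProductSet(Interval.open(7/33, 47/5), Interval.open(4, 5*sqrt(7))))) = Union(ProductSet({7/33, 47/5}, Interval(4, 5*sqrt(7))), ProductSet(Interval(7/33, 47/5), {4, 5*sqrt(7)}), ProductSet(Interval.open(7/33, 47/5), Interval.open(4, 5*sqrt(7))), ProductSet(Interval(5/4, 2*sqrt(3)), Complement(Naturals0, Interval.open(4, 5*sqrt(7)))), ProductSet(Interval.open(5/4, 2*sqrt(3)), Naturals0))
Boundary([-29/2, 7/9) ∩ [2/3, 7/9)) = {2/3, 7/9}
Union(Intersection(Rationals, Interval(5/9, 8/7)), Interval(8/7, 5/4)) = Union(Intersection(Interval(5/9, 8/7), Rationals), Interval(8/7, 5/4))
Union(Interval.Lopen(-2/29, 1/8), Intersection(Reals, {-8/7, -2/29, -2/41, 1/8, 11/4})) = Union({-8/7, 11/4}, Interval(-2/29, 1/8))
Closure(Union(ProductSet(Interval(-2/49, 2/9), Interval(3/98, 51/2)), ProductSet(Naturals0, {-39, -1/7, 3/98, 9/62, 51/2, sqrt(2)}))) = Union(ProductSet(Interval(-2/49, 2/9), Interval(3/98, 51/2)), ProductSet(Naturals0, {-39, -1/7, 3/98, 9/62, 51/2, sqrt(2)}))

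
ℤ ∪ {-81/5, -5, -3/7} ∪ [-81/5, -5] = ℤ ∪ [-81/5, -5] ∪ {-3/7}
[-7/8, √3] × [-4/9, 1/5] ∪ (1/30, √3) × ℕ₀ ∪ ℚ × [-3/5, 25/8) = (ℚ × [-3/5, 25/8)) ∪ ((1/30, √3) × ℕ₀) ∪ ([-7/8, √3] × [-4/9, 1/5])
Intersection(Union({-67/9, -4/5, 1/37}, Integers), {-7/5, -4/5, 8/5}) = {-4/5}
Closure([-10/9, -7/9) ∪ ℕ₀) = [-10/9, -7/9] ∪ ℕ₀ ∪ (ℕ₀ \ (-10/9, -7/9))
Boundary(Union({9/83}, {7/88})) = {7/88, 9/83}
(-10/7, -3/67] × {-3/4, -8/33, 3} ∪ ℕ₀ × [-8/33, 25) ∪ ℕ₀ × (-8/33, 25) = (ℕ₀ × [-8/33, 25)) ∪ ((-10/7, -3/67] × {-3/4, -8/33, 3})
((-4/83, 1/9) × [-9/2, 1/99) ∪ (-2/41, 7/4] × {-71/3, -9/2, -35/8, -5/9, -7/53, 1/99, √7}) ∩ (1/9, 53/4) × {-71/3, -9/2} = (1/9, 7/4] × {-71/3, -9/2}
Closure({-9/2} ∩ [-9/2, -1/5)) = {-9/2}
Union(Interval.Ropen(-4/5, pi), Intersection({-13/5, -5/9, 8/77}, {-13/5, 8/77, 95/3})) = Union({-13/5}, Interval.Ropen(-4/5, pi))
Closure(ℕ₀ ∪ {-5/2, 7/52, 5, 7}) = {-5/2, 7/52} ∪ ℕ₀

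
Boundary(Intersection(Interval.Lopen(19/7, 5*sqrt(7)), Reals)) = {19/7, 5*sqrt(7)}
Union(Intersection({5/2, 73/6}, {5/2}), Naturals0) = Union({5/2}, Naturals0)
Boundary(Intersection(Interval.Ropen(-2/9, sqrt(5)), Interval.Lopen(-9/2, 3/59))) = {-2/9, 3/59}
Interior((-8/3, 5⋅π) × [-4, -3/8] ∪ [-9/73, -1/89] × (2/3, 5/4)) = ((-9/73, -1/89) × (2/3, 5/4)) ∪ ((-8/3, 5⋅π) × (-4, -3/8))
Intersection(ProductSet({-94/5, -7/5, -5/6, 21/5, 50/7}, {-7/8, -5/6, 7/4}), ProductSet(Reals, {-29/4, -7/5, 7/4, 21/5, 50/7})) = ProductSet({-94/5, -7/5, -5/6, 21/5, 50/7}, {7/4})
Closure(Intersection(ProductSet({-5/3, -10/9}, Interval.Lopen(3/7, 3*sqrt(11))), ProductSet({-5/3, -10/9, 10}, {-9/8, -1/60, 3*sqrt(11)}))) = ProductSet({-5/3, -10/9}, {3*sqrt(11)})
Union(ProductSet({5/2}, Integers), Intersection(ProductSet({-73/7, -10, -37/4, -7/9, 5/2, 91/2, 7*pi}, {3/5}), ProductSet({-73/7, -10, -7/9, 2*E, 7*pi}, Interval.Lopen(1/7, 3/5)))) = Union(ProductSet({5/2}, Integers), ProductSet({-73/7, -10, -7/9, 7*pi}, {3/5}))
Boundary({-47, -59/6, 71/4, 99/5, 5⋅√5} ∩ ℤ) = {-47}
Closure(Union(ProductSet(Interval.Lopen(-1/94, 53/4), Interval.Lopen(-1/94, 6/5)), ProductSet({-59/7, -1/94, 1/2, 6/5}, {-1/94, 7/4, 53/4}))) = Union(ProductSet({-1/94, 53/4}, Interval(-1/94, 6/5)), ProductSet({-59/7, -1/94, 1/2, 6/5}, {-1/94, 7/4, 53/4}), ProductSet(Interval(-1/94, 53/4), {-1/94, 6/5}), ProductSet(Interval.Lopen(-1/94, 53/4), Interval.Lopen(-1/94, 6/5)))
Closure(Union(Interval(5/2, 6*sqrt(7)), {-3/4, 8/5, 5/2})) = Union({-3/4, 8/5}, Interval(5/2, 6*sqrt(7)))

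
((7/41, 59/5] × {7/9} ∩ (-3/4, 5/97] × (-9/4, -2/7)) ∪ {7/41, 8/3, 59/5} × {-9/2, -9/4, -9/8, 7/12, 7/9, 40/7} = {7/41, 8/3, 59/5} × {-9/2, -9/4, -9/8, 7/12, 7/9, 40/7}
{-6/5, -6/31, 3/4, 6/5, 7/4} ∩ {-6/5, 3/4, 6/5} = {-6/5, 3/4, 6/5}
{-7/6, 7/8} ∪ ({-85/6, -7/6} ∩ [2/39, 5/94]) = {-7/6, 7/8}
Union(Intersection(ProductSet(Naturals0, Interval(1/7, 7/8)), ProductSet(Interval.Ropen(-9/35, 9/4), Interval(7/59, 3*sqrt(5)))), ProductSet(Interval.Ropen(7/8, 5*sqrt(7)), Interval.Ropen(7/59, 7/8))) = Union(ProductSet(Interval.Ropen(7/8, 5*sqrt(7)), Interval.Ropen(7/59, 7/8)), ProductSet(Range(0, 3, 1), Interval(1/7, 7/8)))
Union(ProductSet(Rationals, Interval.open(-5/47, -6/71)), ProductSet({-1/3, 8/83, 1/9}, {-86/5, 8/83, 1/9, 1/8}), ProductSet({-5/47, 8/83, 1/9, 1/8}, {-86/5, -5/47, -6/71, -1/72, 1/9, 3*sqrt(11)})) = Union(ProductSet({-1/3, 8/83, 1/9}, {-86/5, 8/83, 1/9, 1/8}), ProductSet({-5/47, 8/83, 1/9, 1/8}, {-86/5, -5/47, -6/71, -1/72, 1/9, 3*sqrt(11)}), ProductSet(Rationals, Interval.open(-5/47, -6/71)))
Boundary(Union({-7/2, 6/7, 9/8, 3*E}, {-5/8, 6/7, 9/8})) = {-7/2, -5/8, 6/7, 9/8, 3*E}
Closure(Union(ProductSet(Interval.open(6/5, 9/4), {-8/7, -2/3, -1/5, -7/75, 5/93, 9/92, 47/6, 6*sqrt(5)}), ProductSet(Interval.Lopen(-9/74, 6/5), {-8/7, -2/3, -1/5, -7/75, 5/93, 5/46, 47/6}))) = Union(ProductSet(Interval(-9/74, 6/5), {-8/7, -2/3, -1/5, -7/75, 5/93, 5/46, 47/6}), ProductSet(Interval(6/5, 9/4), {-8/7, -2/3, -1/5, -7/75, 5/93, 9/92, 47/6, 6*sqrt(5)}))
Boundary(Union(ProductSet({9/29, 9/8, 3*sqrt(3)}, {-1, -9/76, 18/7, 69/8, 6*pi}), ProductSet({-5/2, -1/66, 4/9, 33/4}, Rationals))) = Union(ProductSet({9/29, 9/8, 3*sqrt(3)}, {-1, -9/76, 18/7, 69/8, 6*pi}), ProductSet({-5/2, -1/66, 4/9, 33/4}, Reals))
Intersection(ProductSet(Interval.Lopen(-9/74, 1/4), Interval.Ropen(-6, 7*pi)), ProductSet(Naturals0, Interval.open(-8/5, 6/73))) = ProductSet(Range(0, 1, 1), Interval.open(-8/5, 6/73))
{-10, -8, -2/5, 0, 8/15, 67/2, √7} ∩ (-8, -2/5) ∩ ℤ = ∅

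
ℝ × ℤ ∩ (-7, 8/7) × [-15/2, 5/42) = (-7, 8/7) × {-7, -6, …, 0}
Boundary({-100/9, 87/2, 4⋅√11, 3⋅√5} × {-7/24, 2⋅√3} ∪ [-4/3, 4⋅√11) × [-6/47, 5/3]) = ({-4/3, 4⋅√11} × [-6/47, 5/3]) ∪ ([-4/3, 4⋅√11] × {-6/47, 5/3}) ∪ ({-100/9, 87/2, 4⋅√11, 3⋅√5} × {-7/24, 2⋅√3})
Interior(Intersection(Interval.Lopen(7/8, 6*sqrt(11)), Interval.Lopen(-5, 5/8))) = EmptySet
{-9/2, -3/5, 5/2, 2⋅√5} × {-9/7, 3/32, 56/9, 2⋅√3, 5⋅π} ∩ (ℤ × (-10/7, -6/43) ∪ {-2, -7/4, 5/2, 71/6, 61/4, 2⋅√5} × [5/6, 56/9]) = {5/2, 2⋅√5} × {56/9, 2⋅√3}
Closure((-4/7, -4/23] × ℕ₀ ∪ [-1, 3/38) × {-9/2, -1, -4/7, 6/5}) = ([-4/7, -4/23] × ℕ₀) ∪ ([-1, 3/38] × {-9/2, -1, -4/7, 6/5})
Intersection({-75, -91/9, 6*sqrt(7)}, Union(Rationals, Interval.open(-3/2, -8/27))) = {-75, -91/9}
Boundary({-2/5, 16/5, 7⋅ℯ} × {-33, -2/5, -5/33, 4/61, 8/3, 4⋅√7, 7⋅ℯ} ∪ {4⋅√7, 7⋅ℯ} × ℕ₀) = ({4⋅√7, 7⋅ℯ} × ℕ₀) ∪ ({-2/5, 16/5, 7⋅ℯ} × {-33, -2/5, -5/33, 4/61, 8/3, 4⋅√7, 7⋅ℯ})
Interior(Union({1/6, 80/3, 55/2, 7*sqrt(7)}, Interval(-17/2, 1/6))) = Interval.open(-17/2, 1/6)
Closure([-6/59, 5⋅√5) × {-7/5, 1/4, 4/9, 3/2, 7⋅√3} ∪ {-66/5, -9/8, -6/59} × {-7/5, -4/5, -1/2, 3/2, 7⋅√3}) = ({-66/5, -9/8, -6/59} × {-7/5, -4/5, -1/2, 3/2, 7⋅√3}) ∪ ([-6/59, 5⋅√5] × {-7/5, 1/4, 4/9, 3/2, 7⋅√3})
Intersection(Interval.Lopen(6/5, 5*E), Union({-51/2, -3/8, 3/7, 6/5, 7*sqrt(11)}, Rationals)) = Intersection(Interval.Lopen(6/5, 5*E), Rationals)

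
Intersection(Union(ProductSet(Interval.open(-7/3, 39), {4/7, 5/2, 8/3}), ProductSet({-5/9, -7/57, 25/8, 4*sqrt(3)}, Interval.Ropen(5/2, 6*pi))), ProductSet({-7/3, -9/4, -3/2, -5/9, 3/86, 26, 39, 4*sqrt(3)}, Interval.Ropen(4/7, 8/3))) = Union(ProductSet({-5/9, 4*sqrt(3)}, Interval.Ropen(5/2, 8/3)), ProductSet({-9/4, -3/2, -5/9, 3/86, 26, 4*sqrt(3)}, {4/7, 5/2}))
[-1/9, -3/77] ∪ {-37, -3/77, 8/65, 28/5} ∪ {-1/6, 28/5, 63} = {-37, -1/6, 8/65, 28/5, 63} ∪ [-1/9, -3/77]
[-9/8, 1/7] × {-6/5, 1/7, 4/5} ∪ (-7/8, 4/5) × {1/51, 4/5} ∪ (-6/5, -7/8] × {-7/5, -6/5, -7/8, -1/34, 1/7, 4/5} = ((-7/8, 4/5) × {1/51, 4/5}) ∪ ([-9/8, 1/7] × {-6/5, 1/7, 4/5}) ∪ ((-6/5, -7/8] × {-7/5, -6/5, -7/8, -1/34, 1/7, 4/5})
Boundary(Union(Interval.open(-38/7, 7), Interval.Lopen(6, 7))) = {-38/7, 7}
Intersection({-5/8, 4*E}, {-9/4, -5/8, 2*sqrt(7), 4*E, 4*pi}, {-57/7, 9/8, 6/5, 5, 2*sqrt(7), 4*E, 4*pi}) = {4*E}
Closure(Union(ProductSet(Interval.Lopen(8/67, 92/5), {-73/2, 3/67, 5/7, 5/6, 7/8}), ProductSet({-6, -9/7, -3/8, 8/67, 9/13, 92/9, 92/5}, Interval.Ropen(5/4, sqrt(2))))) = Union(ProductSet({-6, -9/7, -3/8, 8/67, 9/13, 92/9, 92/5}, Interval(5/4, sqrt(2))), ProductSet(Interval(8/67, 92/5), {-73/2, 3/67, 5/7, 5/6, 7/8}))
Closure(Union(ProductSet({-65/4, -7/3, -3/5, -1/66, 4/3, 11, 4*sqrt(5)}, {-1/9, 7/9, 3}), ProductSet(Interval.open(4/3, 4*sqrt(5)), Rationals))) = Union(ProductSet({-65/4, -7/3, -3/5, -1/66, 4/3, 11, 4*sqrt(5)}, {-1/9, 7/9, 3}), ProductSet(Interval(4/3, 4*sqrt(5)), Reals))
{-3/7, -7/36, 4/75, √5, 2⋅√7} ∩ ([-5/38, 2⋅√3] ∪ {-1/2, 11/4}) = {4/75, √5}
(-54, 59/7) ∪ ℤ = ℤ ∪ [-54, 59/7)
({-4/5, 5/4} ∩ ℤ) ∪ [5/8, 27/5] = [5/8, 27/5]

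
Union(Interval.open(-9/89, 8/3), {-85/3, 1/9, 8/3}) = Union({-85/3}, Interval.Lopen(-9/89, 8/3))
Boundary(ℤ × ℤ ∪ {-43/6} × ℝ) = (ℤ × ℤ) ∪ ({-43/6} × ℝ)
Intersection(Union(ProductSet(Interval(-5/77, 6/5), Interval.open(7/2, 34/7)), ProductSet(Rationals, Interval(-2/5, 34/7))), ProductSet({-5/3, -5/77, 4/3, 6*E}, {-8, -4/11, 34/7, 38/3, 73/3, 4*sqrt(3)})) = ProductSet({-5/3, -5/77, 4/3}, {-4/11, 34/7})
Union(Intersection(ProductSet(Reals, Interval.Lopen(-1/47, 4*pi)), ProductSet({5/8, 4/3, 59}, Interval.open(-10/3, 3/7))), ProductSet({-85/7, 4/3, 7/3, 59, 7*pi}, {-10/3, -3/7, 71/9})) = Union(ProductSet({5/8, 4/3, 59}, Interval.open(-1/47, 3/7)), ProductSet({-85/7, 4/3, 7/3, 59, 7*pi}, {-10/3, -3/7, 71/9}))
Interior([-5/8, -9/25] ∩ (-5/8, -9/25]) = (-5/8, -9/25)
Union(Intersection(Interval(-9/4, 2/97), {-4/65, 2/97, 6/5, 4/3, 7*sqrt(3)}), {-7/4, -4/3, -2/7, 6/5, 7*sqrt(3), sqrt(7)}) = {-7/4, -4/3, -2/7, -4/65, 2/97, 6/5, 7*sqrt(3), sqrt(7)}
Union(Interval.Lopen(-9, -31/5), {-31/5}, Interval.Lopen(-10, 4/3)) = Interval.Lopen(-10, 4/3)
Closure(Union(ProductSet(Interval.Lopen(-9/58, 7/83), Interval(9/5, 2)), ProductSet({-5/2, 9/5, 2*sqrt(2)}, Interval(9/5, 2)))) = ProductSet(Union({-5/2, 9/5, 2*sqrt(2)}, Interval(-9/58, 7/83)), Interval(9/5, 2))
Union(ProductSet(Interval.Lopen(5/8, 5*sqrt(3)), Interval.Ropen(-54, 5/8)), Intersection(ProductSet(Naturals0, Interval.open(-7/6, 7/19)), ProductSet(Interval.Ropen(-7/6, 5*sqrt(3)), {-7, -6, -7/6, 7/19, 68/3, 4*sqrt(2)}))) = ProductSet(Interval.Lopen(5/8, 5*sqrt(3)), Interval.Ropen(-54, 5/8))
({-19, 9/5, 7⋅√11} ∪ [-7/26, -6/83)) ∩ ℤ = {-19}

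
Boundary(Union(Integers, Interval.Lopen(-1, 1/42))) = Union(Complement(Integers, Interval.open(-1, 1/42)), {1/42})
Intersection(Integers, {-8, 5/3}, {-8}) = {-8}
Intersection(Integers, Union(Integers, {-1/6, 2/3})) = Integers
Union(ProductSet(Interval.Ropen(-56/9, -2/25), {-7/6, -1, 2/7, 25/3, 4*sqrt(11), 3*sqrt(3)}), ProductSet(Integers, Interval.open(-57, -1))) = Union(ProductSet(Integers, Interval.open(-57, -1)), ProductSet(Interval.Ropen(-56/9, -2/25), {-7/6, -1, 2/7, 25/3, 4*sqrt(11), 3*sqrt(3)}))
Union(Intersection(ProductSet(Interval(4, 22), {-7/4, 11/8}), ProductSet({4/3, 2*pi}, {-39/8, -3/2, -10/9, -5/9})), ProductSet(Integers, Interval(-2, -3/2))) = ProductSet(Integers, Interval(-2, -3/2))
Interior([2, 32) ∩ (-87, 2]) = ∅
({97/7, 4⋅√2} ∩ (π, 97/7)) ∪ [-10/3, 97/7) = [-10/3, 97/7)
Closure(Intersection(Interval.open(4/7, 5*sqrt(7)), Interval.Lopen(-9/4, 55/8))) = Interval(4/7, 55/8)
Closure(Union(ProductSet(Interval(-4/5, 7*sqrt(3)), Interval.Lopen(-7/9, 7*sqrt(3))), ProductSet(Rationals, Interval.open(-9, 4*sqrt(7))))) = Union(ProductSet(Interval(-4/5, 7*sqrt(3)), Interval(-7/9, 7*sqrt(3))), ProductSet(Rationals, Interval.open(-9, 4*sqrt(7))), ProductSet(Reals, Interval(-9, -7/9)), ProductSet(Union(Interval(-oo, -4/5), Interval(7*sqrt(3), oo)), Interval(-9, 4*sqrt(7))))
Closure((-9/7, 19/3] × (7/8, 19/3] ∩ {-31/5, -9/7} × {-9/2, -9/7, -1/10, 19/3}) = ∅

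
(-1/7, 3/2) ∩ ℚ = ℚ ∩ (-1/7, 3/2)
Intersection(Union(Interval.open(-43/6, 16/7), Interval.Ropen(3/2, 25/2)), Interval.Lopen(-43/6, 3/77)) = Interval.Lopen(-43/6, 3/77)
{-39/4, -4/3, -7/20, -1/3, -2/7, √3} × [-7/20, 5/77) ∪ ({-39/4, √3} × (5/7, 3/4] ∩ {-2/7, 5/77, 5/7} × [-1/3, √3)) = {-39/4, -4/3, -7/20, -1/3, -2/7, √3} × [-7/20, 5/77)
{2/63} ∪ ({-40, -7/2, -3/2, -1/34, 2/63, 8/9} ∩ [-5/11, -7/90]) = {2/63}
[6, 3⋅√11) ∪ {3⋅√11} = [6, 3⋅√11]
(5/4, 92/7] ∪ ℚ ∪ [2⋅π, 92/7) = ℚ ∪ [5/4, 92/7]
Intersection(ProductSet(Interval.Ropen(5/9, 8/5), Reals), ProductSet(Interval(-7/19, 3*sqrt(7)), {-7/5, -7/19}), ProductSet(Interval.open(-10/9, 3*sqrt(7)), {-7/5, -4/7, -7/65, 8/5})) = ProductSet(Interval.Ropen(5/9, 8/5), {-7/5})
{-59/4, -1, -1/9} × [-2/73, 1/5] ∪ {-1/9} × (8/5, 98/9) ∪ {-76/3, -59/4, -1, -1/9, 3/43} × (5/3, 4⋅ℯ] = ({-1/9} × (8/5, 98/9)) ∪ ({-59/4, -1, -1/9} × [-2/73, 1/5]) ∪ ({-76/3, -59/4, -1, -1/9, 3/43} × (5/3, 4⋅ℯ])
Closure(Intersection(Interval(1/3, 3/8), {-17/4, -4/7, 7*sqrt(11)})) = EmptySet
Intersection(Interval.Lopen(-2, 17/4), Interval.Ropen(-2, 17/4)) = Interval.open(-2, 17/4)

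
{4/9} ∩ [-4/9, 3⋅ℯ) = {4/9}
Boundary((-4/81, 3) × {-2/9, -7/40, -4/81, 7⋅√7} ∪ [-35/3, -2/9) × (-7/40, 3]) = ({-35/3, -2/9} × [-7/40, 3]) ∪ ([-35/3, -2/9] × {-7/40, 3}) ∪ ([-4/81, 3] × {-2/9, -7/40, -4/81, 7⋅√7})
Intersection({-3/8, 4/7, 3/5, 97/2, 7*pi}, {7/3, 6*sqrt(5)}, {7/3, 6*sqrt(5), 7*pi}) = EmptySet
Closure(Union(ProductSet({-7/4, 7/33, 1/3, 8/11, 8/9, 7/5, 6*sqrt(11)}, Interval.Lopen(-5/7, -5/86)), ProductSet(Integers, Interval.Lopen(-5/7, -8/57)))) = Union(ProductSet({-7/4, 7/33, 1/3, 8/11, 8/9, 7/5, 6*sqrt(11)}, Interval(-5/7, -5/86)), ProductSet(Integers, Interval(-5/7, -8/57)))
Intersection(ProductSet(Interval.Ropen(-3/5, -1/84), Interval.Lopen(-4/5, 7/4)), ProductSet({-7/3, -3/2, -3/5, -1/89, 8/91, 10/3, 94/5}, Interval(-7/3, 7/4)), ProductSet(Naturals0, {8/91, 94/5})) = EmptySet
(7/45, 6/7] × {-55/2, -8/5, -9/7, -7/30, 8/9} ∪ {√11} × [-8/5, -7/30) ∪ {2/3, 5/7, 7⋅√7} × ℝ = ({√11} × [-8/5, -7/30)) ∪ ({2/3, 5/7, 7⋅√7} × ℝ) ∪ ((7/45, 6/7] × {-55/2, -8/5, -9/7, -7/30, 8/9})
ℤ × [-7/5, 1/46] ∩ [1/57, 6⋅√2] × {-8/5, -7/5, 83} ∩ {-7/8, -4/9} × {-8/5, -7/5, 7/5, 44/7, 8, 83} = ∅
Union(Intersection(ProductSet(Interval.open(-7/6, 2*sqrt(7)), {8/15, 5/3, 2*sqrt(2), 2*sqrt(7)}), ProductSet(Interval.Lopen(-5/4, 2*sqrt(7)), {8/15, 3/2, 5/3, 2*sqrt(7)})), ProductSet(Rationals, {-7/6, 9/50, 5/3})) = Union(ProductSet(Interval.open(-7/6, 2*sqrt(7)), {8/15, 5/3, 2*sqrt(7)}), ProductSet(Rationals, {-7/6, 9/50, 5/3}))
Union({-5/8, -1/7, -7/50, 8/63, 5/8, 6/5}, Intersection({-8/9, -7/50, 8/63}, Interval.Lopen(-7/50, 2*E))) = {-5/8, -1/7, -7/50, 8/63, 5/8, 6/5}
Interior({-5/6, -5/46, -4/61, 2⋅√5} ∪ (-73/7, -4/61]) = (-73/7, -4/61)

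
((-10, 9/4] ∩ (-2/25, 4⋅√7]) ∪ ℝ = (-∞, ∞)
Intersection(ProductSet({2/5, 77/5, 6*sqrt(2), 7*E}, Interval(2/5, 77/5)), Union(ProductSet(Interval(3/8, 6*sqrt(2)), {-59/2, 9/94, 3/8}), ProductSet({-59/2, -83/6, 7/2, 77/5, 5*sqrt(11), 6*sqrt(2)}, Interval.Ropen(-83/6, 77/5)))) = ProductSet({77/5, 6*sqrt(2)}, Interval.Ropen(2/5, 77/5))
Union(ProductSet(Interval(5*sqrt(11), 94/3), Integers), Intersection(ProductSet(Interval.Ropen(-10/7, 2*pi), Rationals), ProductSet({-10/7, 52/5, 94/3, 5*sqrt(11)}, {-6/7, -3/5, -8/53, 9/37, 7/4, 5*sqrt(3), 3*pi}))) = Union(ProductSet({-10/7}, {-6/7, -3/5, -8/53, 9/37, 7/4}), ProductSet(Interval(5*sqrt(11), 94/3), Integers))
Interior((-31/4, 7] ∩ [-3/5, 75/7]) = (-3/5, 7)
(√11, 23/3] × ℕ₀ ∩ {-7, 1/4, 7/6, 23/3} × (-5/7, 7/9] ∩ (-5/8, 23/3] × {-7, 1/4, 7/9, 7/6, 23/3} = ∅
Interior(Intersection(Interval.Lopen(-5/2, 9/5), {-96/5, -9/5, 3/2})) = EmptySet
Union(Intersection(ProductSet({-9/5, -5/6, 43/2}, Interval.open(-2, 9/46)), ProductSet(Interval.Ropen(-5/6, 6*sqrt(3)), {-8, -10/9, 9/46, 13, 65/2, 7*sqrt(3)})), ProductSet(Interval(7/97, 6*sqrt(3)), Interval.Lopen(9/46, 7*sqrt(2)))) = Union(ProductSet({-5/6}, {-10/9}), ProductSet(Interval(7/97, 6*sqrt(3)), Interval.Lopen(9/46, 7*sqrt(2))))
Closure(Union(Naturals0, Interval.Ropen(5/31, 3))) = Union(Complement(Naturals0, Interval.open(5/31, 3)), Interval(5/31, 3), Naturals0)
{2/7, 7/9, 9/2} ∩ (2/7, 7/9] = {7/9}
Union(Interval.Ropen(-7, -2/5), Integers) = Union(Integers, Interval.Ropen(-7, -2/5))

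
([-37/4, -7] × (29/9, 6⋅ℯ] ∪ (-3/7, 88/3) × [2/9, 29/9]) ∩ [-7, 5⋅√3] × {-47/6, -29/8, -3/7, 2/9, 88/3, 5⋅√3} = ({-7} × {5⋅√3}) ∪ ((-3/7, 5⋅√3] × {2/9})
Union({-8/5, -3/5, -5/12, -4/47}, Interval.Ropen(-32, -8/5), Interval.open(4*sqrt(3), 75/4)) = Union({-3/5, -5/12, -4/47}, Interval(-32, -8/5), Interval.open(4*sqrt(3), 75/4))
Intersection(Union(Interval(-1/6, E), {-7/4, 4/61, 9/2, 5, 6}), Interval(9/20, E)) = Interval(9/20, E)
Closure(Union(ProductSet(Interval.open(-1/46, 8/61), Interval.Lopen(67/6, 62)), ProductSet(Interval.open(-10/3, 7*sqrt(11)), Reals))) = ProductSet(Interval(-10/3, 7*sqrt(11)), Reals)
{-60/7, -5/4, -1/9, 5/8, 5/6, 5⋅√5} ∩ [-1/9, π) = {-1/9, 5/8, 5/6}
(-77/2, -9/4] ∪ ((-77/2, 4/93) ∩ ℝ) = (-77/2, 4/93)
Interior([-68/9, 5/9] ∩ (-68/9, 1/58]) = (-68/9, 1/58)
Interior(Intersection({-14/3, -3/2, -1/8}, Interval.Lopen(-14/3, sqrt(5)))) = EmptySet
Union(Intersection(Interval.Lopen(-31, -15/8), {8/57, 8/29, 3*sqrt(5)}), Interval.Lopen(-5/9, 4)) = Interval.Lopen(-5/9, 4)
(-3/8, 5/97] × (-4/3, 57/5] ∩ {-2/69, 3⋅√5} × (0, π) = {-2/69} × (0, π)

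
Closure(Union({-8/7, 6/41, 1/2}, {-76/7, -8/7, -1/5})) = {-76/7, -8/7, -1/5, 6/41, 1/2}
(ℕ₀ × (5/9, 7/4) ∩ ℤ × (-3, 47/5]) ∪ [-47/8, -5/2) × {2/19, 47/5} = (ℕ₀ × (5/9, 7/4)) ∪ ([-47/8, -5/2) × {2/19, 47/5})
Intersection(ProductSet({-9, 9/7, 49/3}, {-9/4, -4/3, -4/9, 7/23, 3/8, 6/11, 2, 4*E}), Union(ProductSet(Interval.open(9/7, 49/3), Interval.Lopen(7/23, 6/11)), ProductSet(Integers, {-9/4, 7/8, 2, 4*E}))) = ProductSet({-9}, {-9/4, 2, 4*E})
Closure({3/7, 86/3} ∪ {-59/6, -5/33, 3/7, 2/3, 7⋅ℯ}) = {-59/6, -5/33, 3/7, 2/3, 86/3, 7⋅ℯ}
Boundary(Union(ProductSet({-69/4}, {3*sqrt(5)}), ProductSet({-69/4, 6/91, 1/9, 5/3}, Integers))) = Union(ProductSet({-69/4}, {3*sqrt(5)}), ProductSet({-69/4, 6/91, 1/9, 5/3}, Integers))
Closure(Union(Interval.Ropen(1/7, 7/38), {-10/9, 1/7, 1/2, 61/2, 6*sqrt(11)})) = Union({-10/9, 1/2, 61/2, 6*sqrt(11)}, Interval(1/7, 7/38))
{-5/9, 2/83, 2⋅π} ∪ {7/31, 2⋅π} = {-5/9, 2/83, 7/31, 2⋅π}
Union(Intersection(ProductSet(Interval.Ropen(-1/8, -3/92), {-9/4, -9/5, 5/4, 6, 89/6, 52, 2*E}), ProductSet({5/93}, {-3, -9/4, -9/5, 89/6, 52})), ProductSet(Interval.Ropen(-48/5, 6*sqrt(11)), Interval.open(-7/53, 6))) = ProductSet(Interval.Ropen(-48/5, 6*sqrt(11)), Interval.open(-7/53, 6))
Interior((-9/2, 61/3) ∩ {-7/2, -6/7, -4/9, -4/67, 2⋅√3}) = ∅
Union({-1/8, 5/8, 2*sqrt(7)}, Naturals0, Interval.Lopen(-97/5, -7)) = Union({-1/8, 5/8, 2*sqrt(7)}, Interval.Lopen(-97/5, -7), Naturals0)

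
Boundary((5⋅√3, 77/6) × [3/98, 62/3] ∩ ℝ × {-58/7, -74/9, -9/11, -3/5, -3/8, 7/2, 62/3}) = [5⋅√3, 77/6] × {7/2, 62/3}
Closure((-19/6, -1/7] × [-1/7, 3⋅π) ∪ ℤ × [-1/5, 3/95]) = (ℤ × [-1/5, 3/95]) ∪ ({-19/6, -1/7} × [-1/7, 3⋅π]) ∪ ([-19/6, -1/7] × {-1/7, 3⋅π}) ∪ ((-19/6, -1/7] × [-1/7, 3⋅π))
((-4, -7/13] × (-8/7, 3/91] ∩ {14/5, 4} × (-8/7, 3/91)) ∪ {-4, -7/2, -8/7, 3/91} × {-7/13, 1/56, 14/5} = {-4, -7/2, -8/7, 3/91} × {-7/13, 1/56, 14/5}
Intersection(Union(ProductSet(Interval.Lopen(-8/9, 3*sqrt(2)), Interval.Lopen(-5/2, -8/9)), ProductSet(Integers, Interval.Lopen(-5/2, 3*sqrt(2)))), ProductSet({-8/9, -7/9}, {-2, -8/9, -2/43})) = ProductSet({-7/9}, {-2, -8/9})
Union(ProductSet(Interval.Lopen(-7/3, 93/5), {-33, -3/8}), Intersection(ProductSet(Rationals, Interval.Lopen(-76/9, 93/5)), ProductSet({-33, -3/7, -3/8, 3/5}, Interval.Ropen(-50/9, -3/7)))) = Union(ProductSet({-33, -3/7, -3/8, 3/5}, Interval.Ropen(-50/9, -3/7)), ProductSet(Interval.Lopen(-7/3, 93/5), {-33, -3/8}))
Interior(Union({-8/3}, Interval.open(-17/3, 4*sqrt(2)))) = Interval.open(-17/3, 4*sqrt(2))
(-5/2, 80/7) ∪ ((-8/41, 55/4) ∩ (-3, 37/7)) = (-5/2, 80/7)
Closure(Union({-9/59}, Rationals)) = Reals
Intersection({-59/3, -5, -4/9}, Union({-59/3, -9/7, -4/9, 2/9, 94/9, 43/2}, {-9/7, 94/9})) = {-59/3, -4/9}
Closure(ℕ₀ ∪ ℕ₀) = ℕ₀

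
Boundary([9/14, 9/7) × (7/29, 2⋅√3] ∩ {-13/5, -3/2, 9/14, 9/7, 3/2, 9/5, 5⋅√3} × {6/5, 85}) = {9/14} × {6/5}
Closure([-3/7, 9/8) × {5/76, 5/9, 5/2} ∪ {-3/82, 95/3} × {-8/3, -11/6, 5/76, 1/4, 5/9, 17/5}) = ([-3/7, 9/8] × {5/76, 5/9, 5/2}) ∪ ({-3/82, 95/3} × {-8/3, -11/6, 5/76, 1/4, 5/9, 17/5})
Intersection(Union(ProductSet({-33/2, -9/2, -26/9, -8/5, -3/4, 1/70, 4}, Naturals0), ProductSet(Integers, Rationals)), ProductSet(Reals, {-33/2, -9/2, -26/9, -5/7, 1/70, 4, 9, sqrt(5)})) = Union(ProductSet({-33/2, -9/2, -26/9, -8/5, -3/4, 1/70, 4}, {4, 9}), ProductSet(Integers, {-33/2, -9/2, -26/9, -5/7, 1/70, 4, 9}))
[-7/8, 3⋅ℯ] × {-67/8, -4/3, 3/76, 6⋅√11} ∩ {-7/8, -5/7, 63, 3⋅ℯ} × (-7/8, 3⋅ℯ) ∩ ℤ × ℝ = ∅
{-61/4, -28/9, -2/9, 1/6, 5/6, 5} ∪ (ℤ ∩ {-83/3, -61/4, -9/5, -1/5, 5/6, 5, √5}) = {-61/4, -28/9, -2/9, 1/6, 5/6, 5}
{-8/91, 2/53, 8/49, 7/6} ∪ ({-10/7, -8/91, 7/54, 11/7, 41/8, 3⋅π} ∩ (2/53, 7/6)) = {-8/91, 2/53, 7/54, 8/49, 7/6}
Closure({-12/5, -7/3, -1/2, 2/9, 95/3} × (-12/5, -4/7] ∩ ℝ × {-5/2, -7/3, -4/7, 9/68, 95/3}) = {-12/5, -7/3, -1/2, 2/9, 95/3} × {-7/3, -4/7}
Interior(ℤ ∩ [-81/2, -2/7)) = ∅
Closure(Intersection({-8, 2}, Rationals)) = {-8, 2}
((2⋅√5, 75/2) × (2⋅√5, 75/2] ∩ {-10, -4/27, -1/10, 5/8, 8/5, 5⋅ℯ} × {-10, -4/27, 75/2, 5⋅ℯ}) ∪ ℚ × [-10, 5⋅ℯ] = (ℚ × [-10, 5⋅ℯ]) ∪ ({5⋅ℯ} × {75/2, 5⋅ℯ})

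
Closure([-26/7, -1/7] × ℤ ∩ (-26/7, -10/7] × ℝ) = [-26/7, -10/7] × ℤ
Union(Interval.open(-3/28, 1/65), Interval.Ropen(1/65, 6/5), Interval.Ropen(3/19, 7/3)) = Interval.open(-3/28, 7/3)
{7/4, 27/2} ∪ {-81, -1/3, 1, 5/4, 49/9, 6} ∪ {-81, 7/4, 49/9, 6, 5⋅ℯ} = {-81, -1/3, 1, 5/4, 7/4, 49/9, 6, 27/2, 5⋅ℯ}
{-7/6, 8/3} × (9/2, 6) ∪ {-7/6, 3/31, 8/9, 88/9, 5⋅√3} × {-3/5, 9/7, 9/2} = ({-7/6, 8/3} × (9/2, 6)) ∪ ({-7/6, 3/31, 8/9, 88/9, 5⋅√3} × {-3/5, 9/7, 9/2})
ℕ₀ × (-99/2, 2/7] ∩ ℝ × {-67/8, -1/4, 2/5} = ℕ₀ × {-67/8, -1/4}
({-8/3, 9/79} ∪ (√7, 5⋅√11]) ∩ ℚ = {-8/3, 9/79} ∪ (ℚ ∩ (√7, 5⋅√11])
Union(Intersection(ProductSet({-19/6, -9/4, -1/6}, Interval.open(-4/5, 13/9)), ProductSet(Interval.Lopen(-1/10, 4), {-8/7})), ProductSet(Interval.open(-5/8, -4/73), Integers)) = ProductSet(Interval.open(-5/8, -4/73), Integers)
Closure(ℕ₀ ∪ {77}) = ℕ₀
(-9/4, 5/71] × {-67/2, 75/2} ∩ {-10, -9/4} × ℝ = ∅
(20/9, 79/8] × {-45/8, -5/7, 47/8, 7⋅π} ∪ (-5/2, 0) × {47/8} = ((-5/2, 0) × {47/8}) ∪ ((20/9, 79/8] × {-45/8, -5/7, 47/8, 7⋅π})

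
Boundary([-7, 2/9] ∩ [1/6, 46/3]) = {1/6, 2/9}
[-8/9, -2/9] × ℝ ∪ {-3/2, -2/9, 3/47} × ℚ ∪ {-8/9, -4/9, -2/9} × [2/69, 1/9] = ({-3/2, -2/9, 3/47} × ℚ) ∪ ([-8/9, -2/9] × ℝ)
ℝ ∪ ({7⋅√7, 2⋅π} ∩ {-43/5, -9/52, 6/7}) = ℝ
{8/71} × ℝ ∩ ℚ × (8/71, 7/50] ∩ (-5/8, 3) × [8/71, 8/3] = {8/71} × (8/71, 7/50]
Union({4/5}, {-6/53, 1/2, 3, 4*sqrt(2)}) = {-6/53, 1/2, 4/5, 3, 4*sqrt(2)}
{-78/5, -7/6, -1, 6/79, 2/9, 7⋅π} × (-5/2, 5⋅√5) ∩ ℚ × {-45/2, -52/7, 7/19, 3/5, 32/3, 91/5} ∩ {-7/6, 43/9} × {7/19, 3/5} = {-7/6} × {7/19, 3/5}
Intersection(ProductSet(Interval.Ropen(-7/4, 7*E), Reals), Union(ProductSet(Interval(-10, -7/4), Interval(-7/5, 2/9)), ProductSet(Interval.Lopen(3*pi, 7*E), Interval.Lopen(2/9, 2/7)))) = Union(ProductSet({-7/4}, Interval(-7/5, 2/9)), ProductSet(Interval.open(3*pi, 7*E), Interval.Lopen(2/9, 2/7)))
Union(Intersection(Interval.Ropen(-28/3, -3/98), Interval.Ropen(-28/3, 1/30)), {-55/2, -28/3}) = Union({-55/2}, Interval.Ropen(-28/3, -3/98))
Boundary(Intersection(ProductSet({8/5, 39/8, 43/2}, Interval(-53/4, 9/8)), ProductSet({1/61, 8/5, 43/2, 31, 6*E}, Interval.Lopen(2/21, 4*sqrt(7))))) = ProductSet({8/5, 43/2}, Interval(2/21, 9/8))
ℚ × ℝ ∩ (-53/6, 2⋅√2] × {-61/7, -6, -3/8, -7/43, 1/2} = (ℚ ∩ (-53/6, 2⋅√2]) × {-61/7, -6, -3/8, -7/43, 1/2}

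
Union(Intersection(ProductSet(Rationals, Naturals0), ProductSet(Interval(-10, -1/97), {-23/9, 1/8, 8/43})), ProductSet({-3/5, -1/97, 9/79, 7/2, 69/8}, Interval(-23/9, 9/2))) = ProductSet({-3/5, -1/97, 9/79, 7/2, 69/8}, Interval(-23/9, 9/2))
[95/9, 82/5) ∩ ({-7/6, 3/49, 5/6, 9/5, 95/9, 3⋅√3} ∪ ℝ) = [95/9, 82/5)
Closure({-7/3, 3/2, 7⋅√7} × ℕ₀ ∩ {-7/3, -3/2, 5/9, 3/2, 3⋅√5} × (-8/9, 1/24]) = {-7/3, 3/2} × {0}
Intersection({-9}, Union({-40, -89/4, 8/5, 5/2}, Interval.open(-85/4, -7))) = {-9}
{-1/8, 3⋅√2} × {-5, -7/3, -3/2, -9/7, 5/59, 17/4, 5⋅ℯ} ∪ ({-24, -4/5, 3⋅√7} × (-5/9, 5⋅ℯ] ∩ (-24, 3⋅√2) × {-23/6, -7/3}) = {-1/8, 3⋅√2} × {-5, -7/3, -3/2, -9/7, 5/59, 17/4, 5⋅ℯ}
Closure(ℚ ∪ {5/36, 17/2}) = ℝ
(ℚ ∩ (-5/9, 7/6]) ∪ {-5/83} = ℚ ∩ (-5/9, 7/6]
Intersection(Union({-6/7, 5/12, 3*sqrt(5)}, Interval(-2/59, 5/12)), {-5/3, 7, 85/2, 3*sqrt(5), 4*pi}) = {3*sqrt(5)}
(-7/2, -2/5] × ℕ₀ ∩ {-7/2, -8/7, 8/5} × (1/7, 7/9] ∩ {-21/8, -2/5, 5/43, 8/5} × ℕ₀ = ∅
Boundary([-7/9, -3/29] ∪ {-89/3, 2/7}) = {-89/3, -7/9, -3/29, 2/7}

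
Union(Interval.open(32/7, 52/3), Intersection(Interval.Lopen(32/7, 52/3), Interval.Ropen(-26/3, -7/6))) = Interval.open(32/7, 52/3)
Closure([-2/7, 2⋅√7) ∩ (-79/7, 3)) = [-2/7, 3]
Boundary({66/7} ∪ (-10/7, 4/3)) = {-10/7, 4/3, 66/7}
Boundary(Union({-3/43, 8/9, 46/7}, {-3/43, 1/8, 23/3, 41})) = {-3/43, 1/8, 8/9, 46/7, 23/3, 41}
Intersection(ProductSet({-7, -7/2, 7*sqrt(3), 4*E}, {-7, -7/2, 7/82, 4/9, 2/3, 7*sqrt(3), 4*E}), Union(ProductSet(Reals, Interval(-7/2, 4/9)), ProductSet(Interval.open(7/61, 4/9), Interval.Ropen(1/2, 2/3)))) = ProductSet({-7, -7/2, 7*sqrt(3), 4*E}, {-7/2, 7/82, 4/9})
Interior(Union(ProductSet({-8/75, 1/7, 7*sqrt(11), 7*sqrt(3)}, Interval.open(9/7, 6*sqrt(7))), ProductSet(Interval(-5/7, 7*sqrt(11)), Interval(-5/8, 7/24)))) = ProductSet(Interval.open(-5/7, 7*sqrt(11)), Interval.open(-5/8, 7/24))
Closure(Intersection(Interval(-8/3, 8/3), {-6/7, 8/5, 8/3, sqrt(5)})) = {-6/7, 8/5, 8/3, sqrt(5)}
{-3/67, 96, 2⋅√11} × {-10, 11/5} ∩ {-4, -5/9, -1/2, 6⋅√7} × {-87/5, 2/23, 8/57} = ∅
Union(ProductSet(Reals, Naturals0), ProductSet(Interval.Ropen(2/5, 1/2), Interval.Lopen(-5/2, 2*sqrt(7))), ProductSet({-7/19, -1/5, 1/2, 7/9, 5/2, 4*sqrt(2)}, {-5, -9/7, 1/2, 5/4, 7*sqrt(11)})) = Union(ProductSet({-7/19, -1/5, 1/2, 7/9, 5/2, 4*sqrt(2)}, {-5, -9/7, 1/2, 5/4, 7*sqrt(11)}), ProductSet(Interval.Ropen(2/5, 1/2), Interval.Lopen(-5/2, 2*sqrt(7))), ProductSet(Reals, Naturals0))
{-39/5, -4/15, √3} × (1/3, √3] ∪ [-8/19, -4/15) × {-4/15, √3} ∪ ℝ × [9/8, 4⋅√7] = ([-8/19, -4/15) × {-4/15, √3}) ∪ (ℝ × [9/8, 4⋅√7]) ∪ ({-39/5, -4/15, √3} × (1/3, √3])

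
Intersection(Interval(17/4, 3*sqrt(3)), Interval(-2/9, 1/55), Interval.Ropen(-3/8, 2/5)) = EmptySet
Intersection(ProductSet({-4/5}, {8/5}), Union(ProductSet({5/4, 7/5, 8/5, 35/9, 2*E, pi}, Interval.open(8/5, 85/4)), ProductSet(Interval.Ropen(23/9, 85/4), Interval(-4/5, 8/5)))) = EmptySet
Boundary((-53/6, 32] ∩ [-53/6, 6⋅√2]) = {-53/6, 6⋅√2}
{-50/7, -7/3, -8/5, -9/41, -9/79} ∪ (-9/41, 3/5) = {-50/7, -7/3, -8/5} ∪ [-9/41, 3/5)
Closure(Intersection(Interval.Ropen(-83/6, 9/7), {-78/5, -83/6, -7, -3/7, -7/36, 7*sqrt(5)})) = {-83/6, -7, -3/7, -7/36}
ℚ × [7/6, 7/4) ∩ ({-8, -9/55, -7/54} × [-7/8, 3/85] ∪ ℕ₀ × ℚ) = ℕ₀ × (ℚ ∩ [7/6, 7/4))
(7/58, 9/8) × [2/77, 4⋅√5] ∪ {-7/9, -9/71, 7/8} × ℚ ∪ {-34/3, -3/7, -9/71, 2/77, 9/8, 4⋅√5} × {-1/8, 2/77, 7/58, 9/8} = ({-7/9, -9/71, 7/8} × ℚ) ∪ ((7/58, 9/8) × [2/77, 4⋅√5]) ∪ ({-34/3, -3/7, -9/71, 2/77, 9/8, 4⋅√5} × {-1/8, 2/77, 7/58, 9/8})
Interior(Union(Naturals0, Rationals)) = EmptySet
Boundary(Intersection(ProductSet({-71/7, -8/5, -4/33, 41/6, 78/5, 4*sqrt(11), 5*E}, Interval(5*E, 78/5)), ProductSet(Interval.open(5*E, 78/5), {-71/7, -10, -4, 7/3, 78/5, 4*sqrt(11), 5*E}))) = EmptySet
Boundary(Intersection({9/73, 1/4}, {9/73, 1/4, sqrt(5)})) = {9/73, 1/4}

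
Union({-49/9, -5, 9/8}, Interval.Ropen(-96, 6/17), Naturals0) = Union({9/8}, Interval.Ropen(-96, 6/17), Naturals0)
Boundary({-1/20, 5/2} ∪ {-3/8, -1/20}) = {-3/8, -1/20, 5/2}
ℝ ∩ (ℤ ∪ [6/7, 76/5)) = ℤ ∪ [6/7, 76/5)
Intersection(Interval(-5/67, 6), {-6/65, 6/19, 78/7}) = {6/19}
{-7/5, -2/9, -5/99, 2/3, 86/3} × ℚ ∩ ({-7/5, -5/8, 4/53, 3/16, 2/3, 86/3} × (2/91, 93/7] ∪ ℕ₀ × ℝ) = {-7/5, 2/3, 86/3} × (ℚ ∩ (2/91, 93/7])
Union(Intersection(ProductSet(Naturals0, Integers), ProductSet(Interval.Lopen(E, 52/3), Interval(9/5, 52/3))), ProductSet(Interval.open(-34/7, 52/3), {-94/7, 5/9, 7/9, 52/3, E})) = Union(ProductSet(Interval.open(-34/7, 52/3), {-94/7, 5/9, 7/9, 52/3, E}), ProductSet(Range(3, 18, 1), Range(2, 18, 1)))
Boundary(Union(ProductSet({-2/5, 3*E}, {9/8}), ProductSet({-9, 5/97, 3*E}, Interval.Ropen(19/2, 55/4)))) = Union(ProductSet({-2/5, 3*E}, {9/8}), ProductSet({-9, 5/97, 3*E}, Interval(19/2, 55/4)))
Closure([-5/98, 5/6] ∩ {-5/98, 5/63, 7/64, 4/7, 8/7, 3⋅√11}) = {-5/98, 5/63, 7/64, 4/7}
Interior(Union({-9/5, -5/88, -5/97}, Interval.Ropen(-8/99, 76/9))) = Interval.open(-8/99, 76/9)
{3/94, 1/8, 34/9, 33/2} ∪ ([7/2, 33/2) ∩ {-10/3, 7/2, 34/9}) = {3/94, 1/8, 7/2, 34/9, 33/2}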